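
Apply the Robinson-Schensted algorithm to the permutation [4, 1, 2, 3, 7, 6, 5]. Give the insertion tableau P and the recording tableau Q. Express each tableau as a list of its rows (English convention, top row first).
P = [[1, 2, 3, 5], [4, 6], [7]], Q = [[1, 3, 4, 5], [2, 6], [7]]

Insert each entry of the permutation into P by Schensted row insertion, recording in Q the position of each new cell.

Insert 4: appended to row 1. P = [[4]].
Insert 1: 1 bumps 4 from row 1; 4 starts row 2. P = [[1], [4]].
Insert 2: appended to row 1. P = [[1, 2], [4]].
Insert 3: appended to row 1. P = [[1, 2, 3], [4]].
Insert 7: appended to row 1. P = [[1, 2, 3, 7], [4]].
Insert 6: 6 bumps 7 from row 1; 7 appends to row 2. P = [[1, 2, 3, 6], [4, 7]].
Insert 5: 5 bumps 6 from row 1; 6 bumps 7 from row 2; 7 starts row 3. P = [[1, 2, 3, 5], [4, 6], [7]].

So P = [[1, 2, 3, 5], [4, 6], [7]], Q = [[1, 3, 4, 5], [2, 6], [7]].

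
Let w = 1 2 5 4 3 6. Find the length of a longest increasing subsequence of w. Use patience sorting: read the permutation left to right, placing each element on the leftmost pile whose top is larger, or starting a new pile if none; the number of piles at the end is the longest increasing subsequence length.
4

1: new pile. tops = [1]
2: new pile. tops = [1, 2]
5: new pile. tops = [1, 2, 5]
4: onto pile 3 (replacing 5). tops = [1, 2, 4]
3: onto pile 3 (replacing 4). tops = [1, 2, 3]
6: new pile. tops = [1, 2, 3, 6]

4 piles, so the longest increasing subsequence has length 4.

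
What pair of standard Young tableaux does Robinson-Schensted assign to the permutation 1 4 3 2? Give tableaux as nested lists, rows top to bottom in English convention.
P = [[1, 2], [3], [4]], Q = [[1, 2], [3], [4]]

Insert each entry of the permutation into P by Schensted row insertion, recording in Q the position of each new cell.

Insert 1: appended to row 1. P = [[1]].
Insert 4: appended to row 1. P = [[1, 4]].
Insert 3: 3 bumps 4 from row 1; 4 starts row 2. P = [[1, 3], [4]].
Insert 2: 2 bumps 3 from row 1; 3 bumps 4 from row 2; 4 starts row 3. P = [[1, 2], [3], [4]].

So P = [[1, 2], [3], [4]], Q = [[1, 2], [3], [4]].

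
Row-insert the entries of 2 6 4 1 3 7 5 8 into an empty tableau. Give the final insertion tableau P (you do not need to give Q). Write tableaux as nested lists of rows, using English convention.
P = [[1, 3, 5, 8], [2, 4, 7], [6]]

After inserting 2: P = [[2]].
After inserting 6: P = [[2, 6]].
After inserting 4: P = [[2, 4], [6]].
After inserting 1: P = [[1, 4], [2], [6]].
After inserting 3: P = [[1, 3], [2, 4], [6]].
After inserting 7: P = [[1, 3, 7], [2, 4], [6]].
After inserting 5: P = [[1, 3, 5], [2, 4, 7], [6]].
After inserting 8: P = [[1, 3, 5, 8], [2, 4, 7], [6]].

So P = [[1, 3, 5, 8], [2, 4, 7], [6]].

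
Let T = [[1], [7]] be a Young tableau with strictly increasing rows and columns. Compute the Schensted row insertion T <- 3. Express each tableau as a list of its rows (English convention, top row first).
3 is larger than every entry of row 1, so it is appended to row 1. The new tableau is [[1, 3], [7]].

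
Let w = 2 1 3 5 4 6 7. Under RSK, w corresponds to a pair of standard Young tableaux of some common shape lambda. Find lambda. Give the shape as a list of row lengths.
Row-insert each entry into an empty tableau.

After inserting 2: P = [[2]].
After inserting 1: P = [[1], [2]].
After inserting 3: P = [[1, 3], [2]].
After inserting 5: P = [[1, 3, 5], [2]].
After inserting 4: P = [[1, 3, 4], [2, 5]].
After inserting 6: P = [[1, 3, 4, 6], [2, 5]].
After inserting 7: P = [[1, 3, 4, 6, 7], [2, 5]].

The final insertion tableau P = [[1, 3, 4, 6, 7], [2, 5]] has shape [5, 2].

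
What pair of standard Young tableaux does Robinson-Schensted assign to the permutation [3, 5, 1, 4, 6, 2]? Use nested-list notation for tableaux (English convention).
P = [[1, 2, 6], [3, 4], [5]], Q = [[1, 2, 5], [3, 4], [6]]

Insert each entry of the permutation into P by Schensted row insertion, recording in Q the position of each new cell.

After inserting 3: P = [[3]].
After inserting 5: P = [[3, 5]].
After inserting 1: P = [[1, 5], [3]].
After inserting 4: P = [[1, 4], [3, 5]].
After inserting 6: P = [[1, 4, 6], [3, 5]].
After inserting 2: P = [[1, 2, 6], [3, 4], [5]].

So P = [[1, 2, 6], [3, 4], [5]], Q = [[1, 2, 5], [3, 4], [6]].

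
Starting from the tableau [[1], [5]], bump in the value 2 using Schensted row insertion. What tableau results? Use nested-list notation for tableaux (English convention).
2 is larger than every entry of row 1, so it is appended to row 1. The new tableau is [[1, 2], [5]].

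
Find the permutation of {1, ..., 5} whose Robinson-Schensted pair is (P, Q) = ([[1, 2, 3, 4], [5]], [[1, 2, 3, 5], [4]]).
1 2 5 3 4

Reverse the RSK construction: for i from n down to 1, find the cell of Q containing i, remove the entry at that cell from P, and reverse-bump it up through P; the value ejected from row 1 is w(i).

Step i=5: Q has 5 at row 1, column 4; remove that cell from P, ejecting 4. So w(5) = 4. P is now [[1, 2, 3], [5]].
Step i=4: Q has 4 at row 2, column 1; remove 5 from row 2 of P and reverse-bump: 5 enters row 1 and ejects 3. So w(4) = 3. P is now [[1, 2, 5]].
Step i=3: Q has 3 at row 1, column 3; remove that cell from P, ejecting 5. So w(3) = 5. P is now [[1, 2]].
Step i=2: Q has 2 at row 1, column 2; remove that cell from P, ejecting 2. So w(2) = 2. P is now [[1]].
Step i=1: Q has 1 at row 1, column 1; remove that cell from P, ejecting 1. So w(1) = 1. P is now [].

So w = 1 2 5 3 4.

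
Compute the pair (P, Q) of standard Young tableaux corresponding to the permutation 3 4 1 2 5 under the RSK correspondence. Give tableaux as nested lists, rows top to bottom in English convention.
Insert each entry of the permutation into P by Schensted row insertion, recording in Q the position of each new cell.

Insert 3: appended to row 1. P = [[3]].
Insert 4: appended to row 1. P = [[3, 4]].
Insert 1: 1 bumps 3 from row 1; 3 starts row 2. P = [[1, 4], [3]].
Insert 2: 2 bumps 4 from row 1; 4 appends to row 2. P = [[1, 2], [3, 4]].
Insert 5: appended to row 1. P = [[1, 2, 5], [3, 4]].

So P = [[1, 2, 5], [3, 4]], Q = [[1, 2, 5], [3, 4]].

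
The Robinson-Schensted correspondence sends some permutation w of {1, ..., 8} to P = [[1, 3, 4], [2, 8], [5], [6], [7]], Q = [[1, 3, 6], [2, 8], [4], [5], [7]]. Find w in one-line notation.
7 2 6 5 3 8 1 4

Reverse RSK: for i = n, n-1, ..., 1, locate i in Q, remove the corresponding corner cell from P, and reverse-bump its entry up through P; the value ejected from row 1 is w(i).

So w = 7 2 6 5 3 8 1 4.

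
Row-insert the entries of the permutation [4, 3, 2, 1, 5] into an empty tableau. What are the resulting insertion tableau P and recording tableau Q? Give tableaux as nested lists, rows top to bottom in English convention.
Insert each entry of the permutation into P by Schensted row insertion, recording in Q the position of each new cell.

Insert 4: appended to row 1. P = [[4]].
Insert 3: 3 bumps 4 from row 1; 4 starts row 2. P = [[3], [4]].
Insert 2: 2 bumps 3 from row 1; 3 bumps 4 from row 2; 4 starts row 3. P = [[2], [3], [4]].
Insert 1: 1 bumps 2 from row 1; 2 bumps 3 from row 2; 3 bumps 4 from row 3; 4 starts row 4. P = [[1], [2], [3], [4]].
Insert 5: appended to row 1. P = [[1, 5], [2], [3], [4]].

So P = [[1, 5], [2], [3], [4]], Q = [[1, 5], [2], [3], [4]].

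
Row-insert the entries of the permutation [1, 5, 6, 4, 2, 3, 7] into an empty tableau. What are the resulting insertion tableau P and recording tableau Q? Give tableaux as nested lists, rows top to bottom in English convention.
Insert each entry of the permutation into P by Schensted row insertion, recording in Q the position of each new cell.

Insert 1: appended to row 1. P = [[1]], Q = [[1]].
Insert 5: appended to row 1. P = [[1, 5]], Q = [[1, 2]].
Insert 6: appended to row 1. P = [[1, 5, 6]], Q = [[1, 2, 3]].
Insert 4: 4 bumps 5 from row 1; 5 starts row 2. P = [[1, 4, 6], [5]], Q = [[1, 2, 3], [4]].
Insert 2: 2 bumps 4 from row 1; 4 bumps 5 from row 2; 5 starts row 3. P = [[1, 2, 6], [4], [5]], Q = [[1, 2, 3], [4], [5]].
Insert 3: 3 bumps 6 from row 1; 6 appends to row 2. P = [[1, 2, 3], [4, 6], [5]], Q = [[1, 2, 3], [4, 6], [5]].
Insert 7: appended to row 1. P = [[1, 2, 3, 7], [4, 6], [5]], Q = [[1, 2, 3, 7], [4, 6], [5]].

So P = [[1, 2, 3, 7], [4, 6], [5]], Q = [[1, 2, 3, 7], [4, 6], [5]].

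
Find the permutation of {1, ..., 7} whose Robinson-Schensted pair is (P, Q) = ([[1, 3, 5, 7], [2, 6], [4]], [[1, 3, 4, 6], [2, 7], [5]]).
Reverse RSK: for i = n, n-1, ..., 1, locate i in Q, remove the corresponding corner cell from P, and reverse-bump its entry up through P; the value ejected from row 1 is w(i).

So w = 4 2 3 6 1 7 5.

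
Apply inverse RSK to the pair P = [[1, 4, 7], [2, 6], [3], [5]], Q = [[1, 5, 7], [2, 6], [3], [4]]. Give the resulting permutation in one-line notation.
5 3 2 1 6 4 7

Reverse the RSK construction: for i from n down to 1, find the cell of Q containing i, remove the entry at that cell from P, and reverse-bump it up through P; the value ejected from row 1 is w(i).

Step i=7: Q has 7 at row 1, column 3; remove that cell from P, ejecting 7. So w(7) = 7. P is now [[1, 4], [2, 6], [3], [5]].
Step i=6: Q has 6 at row 2, column 2; remove 6 from row 2 of P and reverse-bump: 6 enters row 1 and ejects 4. So w(6) = 4. P is now [[1, 6], [2], [3], [5]].
Step i=5: Q has 5 at row 1, column 2; remove that cell from P, ejecting 6. So w(5) = 6. P is now [[1], [2], [3], [5]].
Step i=4: Q has 4 at row 4, column 1; remove 5 from row 4 of P and reverse-bump: 5 enters row 3 and ejects 3; 3 enters row 2 and ejects 2; 2 enters row 1 and ejects 1. So w(4) = 1. P is now [[2], [3], [5]].
Step i=3: Q has 3 at row 3, column 1; remove 5 from row 3 of P and reverse-bump: 5 enters row 2 and ejects 3; 3 enters row 1 and ejects 2. So w(3) = 2. P is now [[3], [5]].
Step i=2: Q has 2 at row 2, column 1; remove 5 from row 2 of P and reverse-bump: 5 enters row 1 and ejects 3. So w(2) = 3. P is now [[5]].
Step i=1: Q has 1 at row 1, column 1; remove that cell from P, ejecting 5. So w(1) = 5. P is now [].

So w = 5 3 2 1 6 4 7.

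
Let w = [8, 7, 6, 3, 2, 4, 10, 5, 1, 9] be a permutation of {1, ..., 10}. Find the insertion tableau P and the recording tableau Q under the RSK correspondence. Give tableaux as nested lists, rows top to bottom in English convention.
Insert each entry of the permutation into P by Schensted row insertion, recording in Q the position of each new cell.

After inserting 8: P = [[8]].
After inserting 7: P = [[7], [8]].
After inserting 6: P = [[6], [7], [8]].
After inserting 3: P = [[3], [6], [7], [8]].
After inserting 2: P = [[2], [3], [6], [7], [8]].
After inserting 4: P = [[2, 4], [3], [6], [7], [8]].
After inserting 10: P = [[2, 4, 10], [3], [6], [7], [8]].
After inserting 5: P = [[2, 4, 5], [3, 10], [6], [7], [8]].
After inserting 1: P = [[1, 4, 5], [2, 10], [3], [6], [7], [8]].
After inserting 9: P = [[1, 4, 5, 9], [2, 10], [3], [6], [7], [8]].

So P = [[1, 4, 5, 9], [2, 10], [3], [6], [7], [8]], Q = [[1, 6, 7, 10], [2, 8], [3], [4], [5], [9]].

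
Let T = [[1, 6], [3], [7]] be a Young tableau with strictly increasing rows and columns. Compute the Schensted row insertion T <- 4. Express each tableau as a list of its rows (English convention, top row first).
In row 1, 4 replaces 6 (the leftmost entry greater than 4); 6 is bumped to row 2. 6 is appended to row 2. The new tableau is [[1, 4], [3, 6], [7]].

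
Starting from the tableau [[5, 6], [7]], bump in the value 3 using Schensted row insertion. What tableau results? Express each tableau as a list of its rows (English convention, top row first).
[[3, 6], [5], [7]]

In row 1, 3 replaces 5 (the leftmost entry greater than 3); 5 is bumped to row 2. In row 2, 5 replaces 7 (the leftmost entry greater than 5); 7 is bumped to row 3. 7 starts a new row 3. The new tableau is [[3, 6], [5], [7]].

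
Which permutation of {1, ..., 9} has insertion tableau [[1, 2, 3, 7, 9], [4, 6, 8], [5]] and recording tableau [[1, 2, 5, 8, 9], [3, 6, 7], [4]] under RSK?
5 6 4 1 8 2 3 7 9

Reverse the RSK construction: for i from n down to 1, find the cell of Q containing i, remove the entry at that cell from P, and reverse-bump it up through P; the value ejected from row 1 is w(i).

Step i=9: Q has 9 at row 1, column 5; remove that cell from P, ejecting 9. So w(9) = 9. P is now [[1, 2, 3, 7], [4, 6, 8], [5]].
Step i=8: Q has 8 at row 1, column 4; remove that cell from P, ejecting 7. So w(8) = 7. P is now [[1, 2, 3], [4, 6, 8], [5]].
Step i=7: Q has 7 at row 2, column 3; remove 8 from row 2 of P and reverse-bump: 8 enters row 1 and ejects 3. So w(7) = 3. P is now [[1, 2, 8], [4, 6], [5]].
Step i=6: Q has 6 at row 2, column 2; remove 6 from row 2 of P and reverse-bump: 6 enters row 1 and ejects 2. So w(6) = 2. P is now [[1, 6, 8], [4], [5]].
Step i=5: Q has 5 at row 1, column 3; remove that cell from P, ejecting 8. So w(5) = 8. P is now [[1, 6], [4], [5]].
Step i=4: Q has 4 at row 3, column 1; remove 5 from row 3 of P and reverse-bump: 5 enters row 2 and ejects 4; 4 enters row 1 and ejects 1. So w(4) = 1. P is now [[4, 6], [5]].
Step i=3: Q has 3 at row 2, column 1; remove 5 from row 2 of P and reverse-bump: 5 enters row 1 and ejects 4. So w(3) = 4. P is now [[5, 6]].
Step i=2: Q has 2 at row 1, column 2; remove that cell from P, ejecting 6. So w(2) = 6. P is now [[5]].
Step i=1: Q has 1 at row 1, column 1; remove that cell from P, ejecting 5. So w(1) = 5. P is now [].

So w = 5 6 4 1 8 2 3 7 9.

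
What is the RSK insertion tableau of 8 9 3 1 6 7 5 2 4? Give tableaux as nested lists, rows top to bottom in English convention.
After inserting 8: P = [[8]].
After inserting 9: P = [[8, 9]].
After inserting 3: P = [[3, 9], [8]].
After inserting 1: P = [[1, 9], [3], [8]].
After inserting 6: P = [[1, 6], [3, 9], [8]].
After inserting 7: P = [[1, 6, 7], [3, 9], [8]].
After inserting 5: P = [[1, 5, 7], [3, 6], [8, 9]].
After inserting 2: P = [[1, 2, 7], [3, 5], [6, 9], [8]].
After inserting 4: P = [[1, 2, 4], [3, 5, 7], [6, 9], [8]].

So P = [[1, 2, 4], [3, 5, 7], [6, 9], [8]].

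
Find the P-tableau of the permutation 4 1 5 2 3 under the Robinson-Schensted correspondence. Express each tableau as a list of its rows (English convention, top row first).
P = [[1, 2, 3], [4, 5]]

Insert 4: appended to row 1. P = [[4]].
Insert 1: 1 bumps 4 from row 1; 4 starts row 2. P = [[1], [4]].
Insert 5: appended to row 1. P = [[1, 5], [4]].
Insert 2: 2 bumps 5 from row 1; 5 appends to row 2. P = [[1, 2], [4, 5]].
Insert 3: appended to row 1. P = [[1, 2, 3], [4, 5]].

So P = [[1, 2, 3], [4, 5]].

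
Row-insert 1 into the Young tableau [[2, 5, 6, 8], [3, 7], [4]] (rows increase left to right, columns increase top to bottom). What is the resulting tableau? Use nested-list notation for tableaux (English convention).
[[1, 5, 6, 8], [2, 7], [3], [4]]

In row 1, 1 replaces 2 (the leftmost entry greater than 1); 2 is bumped to row 2. In row 2, 2 replaces 3 (the leftmost entry greater than 2); 3 is bumped to row 3. In row 3, 3 replaces 4 (the leftmost entry greater than 3); 4 is bumped to row 4. 4 starts a new row 4. The new tableau is [[1, 5, 6, 8], [2, 7], [3], [4]].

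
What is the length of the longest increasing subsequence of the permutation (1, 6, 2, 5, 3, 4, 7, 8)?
6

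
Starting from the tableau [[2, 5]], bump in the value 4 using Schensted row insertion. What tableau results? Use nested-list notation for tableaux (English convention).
[[2, 4], [5]]

In row 1, 4 replaces 5 (the leftmost entry greater than 4); 5 is bumped to row 2. 5 starts a new row 2. The new tableau is [[2, 4], [5]].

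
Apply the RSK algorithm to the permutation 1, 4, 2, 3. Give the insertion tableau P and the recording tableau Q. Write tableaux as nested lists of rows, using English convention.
Insert each entry of the permutation into P by Schensted row insertion, recording in Q the position of each new cell.

After inserting 1: P = [[1]].
After inserting 4: P = [[1, 4]].
After inserting 2: P = [[1, 2], [4]].
After inserting 3: P = [[1, 2, 3], [4]].

So P = [[1, 2, 3], [4]], Q = [[1, 2, 4], [3]].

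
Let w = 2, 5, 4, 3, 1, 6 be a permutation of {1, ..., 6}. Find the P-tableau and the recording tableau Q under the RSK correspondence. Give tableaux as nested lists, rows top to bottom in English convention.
P = [[1, 3, 6], [2], [4], [5]], Q = [[1, 2, 6], [3], [4], [5]]

Insert each entry of the permutation into P by Schensted row insertion, recording in Q the position of each new cell.

After inserting 2: P = [[2]].
After inserting 5: P = [[2, 5]].
After inserting 4: P = [[2, 4], [5]].
After inserting 3: P = [[2, 3], [4], [5]].
After inserting 1: P = [[1, 3], [2], [4], [5]].
After inserting 6: P = [[1, 3, 6], [2], [4], [5]].

So P = [[1, 3, 6], [2], [4], [5]], Q = [[1, 2, 6], [3], [4], [5]].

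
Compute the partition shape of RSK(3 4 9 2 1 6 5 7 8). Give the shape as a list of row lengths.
Row-insert each entry into an empty tableau.

After inserting 3: P = [[3]].
After inserting 4: P = [[3, 4]].
After inserting 9: P = [[3, 4, 9]].
After inserting 2: P = [[2, 4, 9], [3]].
After inserting 1: P = [[1, 4, 9], [2], [3]].
After inserting 6: P = [[1, 4, 6], [2, 9], [3]].
After inserting 5: P = [[1, 4, 5], [2, 6], [3, 9]].
After inserting 7: P = [[1, 4, 5, 7], [2, 6], [3, 9]].
After inserting 8: P = [[1, 4, 5, 7, 8], [2, 6], [3, 9]].

The final insertion tableau P = [[1, 4, 5, 7, 8], [2, 6], [3, 9]] has shape [5, 2, 2].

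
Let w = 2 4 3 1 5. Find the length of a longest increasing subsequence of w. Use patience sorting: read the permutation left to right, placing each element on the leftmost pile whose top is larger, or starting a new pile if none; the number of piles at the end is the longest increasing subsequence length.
3

2: new pile. tops = [2]
4: new pile. tops = [2, 4]
3: onto pile 2 (replacing 4). tops = [2, 3]
1: onto pile 1 (replacing 2). tops = [1, 3]
5: new pile. tops = [1, 3, 5]

3 piles, so the longest increasing subsequence has length 3.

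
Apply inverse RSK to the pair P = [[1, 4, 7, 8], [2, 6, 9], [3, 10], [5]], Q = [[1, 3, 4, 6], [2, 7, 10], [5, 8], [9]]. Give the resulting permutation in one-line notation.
Reverse the RSK construction: for i from n down to 1, find the cell of Q containing i, remove the entry at that cell from P, and reverse-bump it up through P; the value ejected from row 1 is w(i).

Step i=10: Q has 10 at row 2, column 3; remove 9 from row 2 of P and reverse-bump: 9 enters row 1 and ejects 8. So w(10) = 8. P is now [[1, 4, 7, 9], [2, 6], [3, 10], [5]].
Step i=9: Q has 9 at row 4, column 1; remove 5 from row 4 of P and reverse-bump: 5 enters row 3 and ejects 3; 3 enters row 2 and ejects 2; 2 enters row 1 and ejects 1. So w(9) = 1. P is now [[2, 4, 7, 9], [3, 6], [5, 10]].
Step i=8: Q has 8 at row 3, column 2; remove 10 from row 3 of P and reverse-bump: 10 enters row 2 and ejects 6; 6 enters row 1 and ejects 4. So w(8) = 4. P is now [[2, 6, 7, 9], [3, 10], [5]].
Step i=7: Q has 7 at row 2, column 2; remove 10 from row 2 of P and reverse-bump: 10 enters row 1 and ejects 9. So w(7) = 9. P is now [[2, 6, 7, 10], [3], [5]].
Step i=6: Q has 6 at row 1, column 4; remove that cell from P, ejecting 10. So w(6) = 10. P is now [[2, 6, 7], [3], [5]].
Step i=5: Q has 5 at row 3, column 1; remove 5 from row 3 of P and reverse-bump: 5 enters row 2 and ejects 3; 3 enters row 1 and ejects 2. So w(5) = 2. P is now [[3, 6, 7], [5]].
Step i=4: Q has 4 at row 1, column 3; remove that cell from P, ejecting 7. So w(4) = 7. P is now [[3, 6], [5]].
Step i=3: Q has 3 at row 1, column 2; remove that cell from P, ejecting 6. So w(3) = 6. P is now [[3], [5]].
Step i=2: Q has 2 at row 2, column 1; remove 5 from row 2 of P and reverse-bump: 5 enters row 1 and ejects 3. So w(2) = 3. P is now [[5]].
Step i=1: Q has 1 at row 1, column 1; remove that cell from P, ejecting 5. So w(1) = 5. P is now [].

So w = 5 3 6 7 2 10 9 4 1 8.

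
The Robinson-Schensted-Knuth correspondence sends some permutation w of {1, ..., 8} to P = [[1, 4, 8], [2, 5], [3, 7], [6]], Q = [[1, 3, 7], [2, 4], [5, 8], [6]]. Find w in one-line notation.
Reverse the RSK construction: for i from n down to 1, find the cell of Q containing i, remove the entry at that cell from P, and reverse-bump it up through P; the value ejected from row 1 is w(i).

Step i=8: Q has 8 at row 3, column 2; remove 7 from row 3 of P and reverse-bump: 7 enters row 2 and ejects 5; 5 enters row 1 and ejects 4. So w(8) = 4. P is now [[1, 5, 8], [2, 7], [3], [6]].
Step i=7: Q has 7 at row 1, column 3; remove that cell from P, ejecting 8. So w(7) = 8. P is now [[1, 5], [2, 7], [3], [6]].
Step i=6: Q has 6 at row 4, column 1; remove 6 from row 4 of P and reverse-bump: 6 enters row 3 and ejects 3; 3 enters row 2 and ejects 2; 2 enters row 1 and ejects 1. So w(6) = 1. P is now [[2, 5], [3, 7], [6]].
Step i=5: Q has 5 at row 3, column 1; remove 6 from row 3 of P and reverse-bump: 6 enters row 2 and ejects 3; 3 enters row 1 and ejects 2. So w(5) = 2. P is now [[3, 5], [6, 7]].
Step i=4: Q has 4 at row 2, column 2; remove 7 from row 2 of P and reverse-bump: 7 enters row 1 and ejects 5. So w(4) = 5. P is now [[3, 7], [6]].
Step i=3: Q has 3 at row 1, column 2; remove that cell from P, ejecting 7. So w(3) = 7. P is now [[3], [6]].
Step i=2: Q has 2 at row 2, column 1; remove 6 from row 2 of P and reverse-bump: 6 enters row 1 and ejects 3. So w(2) = 3. P is now [[6]].
Step i=1: Q has 1 at row 1, column 1; remove that cell from P, ejecting 6. So w(1) = 6. P is now [].

So w = 6 3 7 5 2 1 8 4.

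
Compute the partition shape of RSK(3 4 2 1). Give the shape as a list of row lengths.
RSK row insertion gives P = [[1, 4], [2], [3]], which has shape [2, 1, 1].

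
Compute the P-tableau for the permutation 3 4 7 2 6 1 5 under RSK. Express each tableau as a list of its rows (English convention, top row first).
P = [[1, 4, 5], [2, 6], [3, 7]]

Insert 3: appended to row 1. P = [[3]].
Insert 4: appended to row 1. P = [[3, 4]].
Insert 7: appended to row 1. P = [[3, 4, 7]].
Insert 2: 2 bumps 3 from row 1; 3 starts row 2. P = [[2, 4, 7], [3]].
Insert 6: 6 bumps 7 from row 1; 7 appends to row 2. P = [[2, 4, 6], [3, 7]].
Insert 1: 1 bumps 2 from row 1; 2 bumps 3 from row 2; 3 starts row 3. P = [[1, 4, 6], [2, 7], [3]].
Insert 5: 5 bumps 6 from row 1; 6 bumps 7 from row 2; 7 appends to row 3. P = [[1, 4, 5], [2, 6], [3, 7]].

So P = [[1, 4, 5], [2, 6], [3, 7]].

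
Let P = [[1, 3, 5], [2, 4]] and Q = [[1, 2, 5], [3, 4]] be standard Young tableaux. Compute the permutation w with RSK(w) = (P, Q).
Reverse the RSK construction: for i from n down to 1, find the cell of Q containing i, remove the entry at that cell from P, and reverse-bump it up through P; the value ejected from row 1 is w(i).

Step i=5: Q has 5 at row 1, column 3; remove that cell from P, ejecting 5. So w(5) = 5. P is now [[1, 3], [2, 4]].
Step i=4: Q has 4 at row 2, column 2; remove 4 from row 2 of P and reverse-bump: 4 enters row 1 and ejects 3. So w(4) = 3. P is now [[1, 4], [2]].
Step i=3: Q has 3 at row 2, column 1; remove 2 from row 2 of P and reverse-bump: 2 enters row 1 and ejects 1. So w(3) = 1. P is now [[2, 4]].
Step i=2: Q has 2 at row 1, column 2; remove that cell from P, ejecting 4. So w(2) = 4. P is now [[2]].
Step i=1: Q has 1 at row 1, column 1; remove that cell from P, ejecting 2. So w(1) = 2. P is now [].

So w = 2 4 1 3 5.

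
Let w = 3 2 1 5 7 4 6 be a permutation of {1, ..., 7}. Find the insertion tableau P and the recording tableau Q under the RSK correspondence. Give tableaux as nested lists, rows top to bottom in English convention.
P = [[1, 4, 6], [2, 5, 7], [3]], Q = [[1, 4, 5], [2, 6, 7], [3]]

Insert each entry of the permutation into P by Schensted row insertion, recording in Q the position of each new cell.

Insert 3: appended to row 1. P = [[3]].
Insert 2: 2 bumps 3 from row 1; 3 starts row 2. P = [[2], [3]].
Insert 1: 1 bumps 2 from row 1; 2 bumps 3 from row 2; 3 starts row 3. P = [[1], [2], [3]].
Insert 5: appended to row 1. P = [[1, 5], [2], [3]].
Insert 7: appended to row 1. P = [[1, 5, 7], [2], [3]].
Insert 4: 4 bumps 5 from row 1; 5 appends to row 2. P = [[1, 4, 7], [2, 5], [3]].
Insert 6: 6 bumps 7 from row 1; 7 appends to row 2. P = [[1, 4, 6], [2, 5, 7], [3]].

So P = [[1, 4, 6], [2, 5, 7], [3]], Q = [[1, 4, 5], [2, 6, 7], [3]].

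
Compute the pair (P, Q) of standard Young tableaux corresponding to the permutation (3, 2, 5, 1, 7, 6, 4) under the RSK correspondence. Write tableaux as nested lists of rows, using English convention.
Insert each entry of the permutation into P by Schensted row insertion, recording in Q the position of each new cell.

Insert 3: appended to row 1. P = [[3]], Q = [[1]].
Insert 2: 2 bumps 3 from row 1; 3 starts row 2. P = [[2], [3]], Q = [[1], [2]].
Insert 5: appended to row 1. P = [[2, 5], [3]], Q = [[1, 3], [2]].
Insert 1: 1 bumps 2 from row 1; 2 bumps 3 from row 2; 3 starts row 3. P = [[1, 5], [2], [3]], Q = [[1, 3], [2], [4]].
Insert 7: appended to row 1. P = [[1, 5, 7], [2], [3]], Q = [[1, 3, 5], [2], [4]].
Insert 6: 6 bumps 7 from row 1; 7 appends to row 2. P = [[1, 5, 6], [2, 7], [3]], Q = [[1, 3, 5], [2, 6], [4]].
Insert 4: 4 bumps 5 from row 1; 5 bumps 7 from row 2; 7 appends to row 3. P = [[1, 4, 6], [2, 5], [3, 7]], Q = [[1, 3, 5], [2, 6], [4, 7]].

So P = [[1, 4, 6], [2, 5], [3, 7]], Q = [[1, 3, 5], [2, 6], [4, 7]].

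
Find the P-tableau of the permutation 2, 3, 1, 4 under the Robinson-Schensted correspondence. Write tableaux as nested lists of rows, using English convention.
Insert 2: appended to row 1. P = [[2]].
Insert 3: appended to row 1. P = [[2, 3]].
Insert 1: 1 bumps 2 from row 1; 2 starts row 2. P = [[1, 3], [2]].
Insert 4: appended to row 1. P = [[1, 3, 4], [2]].

So P = [[1, 3, 4], [2]].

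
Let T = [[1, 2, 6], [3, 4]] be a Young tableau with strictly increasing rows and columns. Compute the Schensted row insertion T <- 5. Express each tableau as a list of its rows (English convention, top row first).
In row 1, 5 replaces 6 (the leftmost entry greater than 5); 6 is bumped to row 2. 6 is appended to row 2. The new tableau is [[1, 2, 5], [3, 4, 6]].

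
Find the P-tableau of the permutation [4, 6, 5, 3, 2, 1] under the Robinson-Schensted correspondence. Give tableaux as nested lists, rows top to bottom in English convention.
After inserting 4: P = [[4]].
After inserting 6: P = [[4, 6]].
After inserting 5: P = [[4, 5], [6]].
After inserting 3: P = [[3, 5], [4], [6]].
After inserting 2: P = [[2, 5], [3], [4], [6]].
After inserting 1: P = [[1, 5], [2], [3], [4], [6]].

So P = [[1, 5], [2], [3], [4], [6]].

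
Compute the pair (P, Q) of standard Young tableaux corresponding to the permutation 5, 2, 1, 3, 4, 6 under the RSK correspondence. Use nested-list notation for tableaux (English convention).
Insert each entry of the permutation into P by Schensted row insertion, recording in Q the position of each new cell.

Insert 5: appended to row 1. P = [[5]].
Insert 2: 2 bumps 5 from row 1; 5 starts row 2. P = [[2], [5]].
Insert 1: 1 bumps 2 from row 1; 2 bumps 5 from row 2; 5 starts row 3. P = [[1], [2], [5]].
Insert 3: appended to row 1. P = [[1, 3], [2], [5]].
Insert 4: appended to row 1. P = [[1, 3, 4], [2], [5]].
Insert 6: appended to row 1. P = [[1, 3, 4, 6], [2], [5]].

So P = [[1, 3, 4, 6], [2], [5]], Q = [[1, 4, 5, 6], [2], [3]].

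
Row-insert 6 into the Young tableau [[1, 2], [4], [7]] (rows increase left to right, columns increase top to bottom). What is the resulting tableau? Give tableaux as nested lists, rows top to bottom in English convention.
6 is larger than every entry of row 1, so it is appended to row 1. The new tableau is [[1, 2, 6], [4], [7]].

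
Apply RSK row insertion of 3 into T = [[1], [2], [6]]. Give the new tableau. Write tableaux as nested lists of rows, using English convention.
[[1, 3], [2], [6]]

3 is larger than every entry of row 1, so it is appended to row 1. The new tableau is [[1, 3], [2], [6]].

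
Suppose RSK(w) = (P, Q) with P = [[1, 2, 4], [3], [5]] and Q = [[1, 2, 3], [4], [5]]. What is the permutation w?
Reverse the RSK construction: for i from n down to 1, find the cell of Q containing i, remove the entry at that cell from P, and reverse-bump it up through P; the value ejected from row 1 is w(i).

Step i=5: Q has 5 at row 3, column 1; remove 5 from row 3 of P and reverse-bump: 5 enters row 2 and ejects 3; 3 enters row 1 and ejects 2. So w(5) = 2. P is now [[1, 3, 4], [5]].
Step i=4: Q has 4 at row 2, column 1; remove 5 from row 2 of P and reverse-bump: 5 enters row 1 and ejects 4. So w(4) = 4. P is now [[1, 3, 5]].
Step i=3: Q has 3 at row 1, column 3; remove that cell from P, ejecting 5. So w(3) = 5. P is now [[1, 3]].
Step i=2: Q has 2 at row 1, column 2; remove that cell from P, ejecting 3. So w(2) = 3. P is now [[1]].
Step i=1: Q has 1 at row 1, column 1; remove that cell from P, ejecting 1. So w(1) = 1. P is now [].

So w = 1 3 5 4 2.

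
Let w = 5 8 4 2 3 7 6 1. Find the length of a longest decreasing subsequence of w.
4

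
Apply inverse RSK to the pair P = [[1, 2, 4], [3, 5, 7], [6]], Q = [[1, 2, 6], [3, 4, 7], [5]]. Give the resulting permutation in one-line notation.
3 6 1 5 2 7 4

Reverse RSK: for i = n, n-1, ..., 1, locate i in Q, remove the corresponding corner cell from P, and reverse-bump its entry up through P; the value ejected from row 1 is w(i).

So w = 3 6 1 5 2 7 4.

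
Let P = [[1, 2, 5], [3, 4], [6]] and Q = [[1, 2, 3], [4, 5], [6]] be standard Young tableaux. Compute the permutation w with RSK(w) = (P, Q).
3 4 6 1 5 2

Reverse RSK: for i = n, n-1, ..., 1, locate i in Q, remove the corresponding corner cell from P, and reverse-bump its entry up through P; the value ejected from row 1 is w(i).

So w = 3 4 6 1 5 2.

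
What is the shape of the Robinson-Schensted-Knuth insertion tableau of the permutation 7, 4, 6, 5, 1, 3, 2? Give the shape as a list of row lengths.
[2, 2, 1, 1, 1]

RSK row insertion gives P = [[1, 2], [3, 5], [4], [6], [7]], which has shape [2, 2, 1, 1, 1].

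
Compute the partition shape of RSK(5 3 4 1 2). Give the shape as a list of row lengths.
RSK row insertion gives P = [[1, 2], [3, 4], [5]], which has shape [2, 2, 1].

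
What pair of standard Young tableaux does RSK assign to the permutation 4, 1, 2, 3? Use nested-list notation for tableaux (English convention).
P = [[1, 2, 3], [4]], Q = [[1, 3, 4], [2]]

Insert each entry of the permutation into P by Schensted row insertion, recording in Q the position of each new cell.

After inserting 4: P = [[4]].
After inserting 1: P = [[1], [4]].
After inserting 2: P = [[1, 2], [4]].
After inserting 3: P = [[1, 2, 3], [4]].

So P = [[1, 2, 3], [4]], Q = [[1, 3, 4], [2]].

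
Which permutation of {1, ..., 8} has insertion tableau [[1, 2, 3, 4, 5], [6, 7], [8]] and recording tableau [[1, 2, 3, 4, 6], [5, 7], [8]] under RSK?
1 2 3 6 4 8 7 5

Reverse the RSK construction: for i from n down to 1, find the cell of Q containing i, remove the entry at that cell from P, and reverse-bump it up through P; the value ejected from row 1 is w(i).

Step i=8: Q has 8 at row 3, column 1; remove 8 from row 3 of P and reverse-bump: 8 enters row 2 and ejects 7; 7 enters row 1 and ejects 5. So w(8) = 5. P is now [[1, 2, 3, 4, 7], [6, 8]].
Step i=7: Q has 7 at row 2, column 2; remove 8 from row 2 of P and reverse-bump: 8 enters row 1 and ejects 7. So w(7) = 7. P is now [[1, 2, 3, 4, 8], [6]].
Step i=6: Q has 6 at row 1, column 5; remove that cell from P, ejecting 8. So w(6) = 8. P is now [[1, 2, 3, 4], [6]].
Step i=5: Q has 5 at row 2, column 1; remove 6 from row 2 of P and reverse-bump: 6 enters row 1 and ejects 4. So w(5) = 4. P is now [[1, 2, 3, 6]].
Step i=4: Q has 4 at row 1, column 4; remove that cell from P, ejecting 6. So w(4) = 6. P is now [[1, 2, 3]].
Step i=3: Q has 3 at row 1, column 3; remove that cell from P, ejecting 3. So w(3) = 3. P is now [[1, 2]].
Step i=2: Q has 2 at row 1, column 2; remove that cell from P, ejecting 2. So w(2) = 2. P is now [[1]].
Step i=1: Q has 1 at row 1, column 1; remove that cell from P, ejecting 1. So w(1) = 1. P is now [].

So w = 1 2 3 6 4 8 7 5.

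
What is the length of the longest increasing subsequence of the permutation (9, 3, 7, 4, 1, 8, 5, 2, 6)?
4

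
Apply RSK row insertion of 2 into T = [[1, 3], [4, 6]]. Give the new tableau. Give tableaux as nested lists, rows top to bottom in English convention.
In row 1, 2 replaces 3 (the leftmost entry greater than 2); 3 is bumped to row 2. In row 2, 3 replaces 4 (the leftmost entry greater than 3); 4 is bumped to row 3. 4 starts a new row 3. The new tableau is [[1, 2], [3, 6], [4]].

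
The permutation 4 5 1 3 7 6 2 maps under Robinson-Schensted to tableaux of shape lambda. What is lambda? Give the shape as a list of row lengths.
Row-insert each entry into an empty tableau.

After inserting 4: P = [[4]].
After inserting 5: P = [[4, 5]].
After inserting 1: P = [[1, 5], [4]].
After inserting 3: P = [[1, 3], [4, 5]].
After inserting 7: P = [[1, 3, 7], [4, 5]].
After inserting 6: P = [[1, 3, 6], [4, 5, 7]].
After inserting 2: P = [[1, 2, 6], [3, 5, 7], [4]].

The final insertion tableau P = [[1, 2, 6], [3, 5, 7], [4]] has shape [3, 3, 1].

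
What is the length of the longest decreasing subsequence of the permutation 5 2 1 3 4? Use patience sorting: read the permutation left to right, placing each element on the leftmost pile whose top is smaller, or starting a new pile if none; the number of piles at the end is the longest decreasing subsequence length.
5: new pile. tops = [5]
2: new pile. tops = [5, 2]
1: new pile. tops = [5, 2, 1]
3: onto pile 2 (replacing 2). tops = [5, 3, 1]
4: onto pile 2 (replacing 3). tops = [5, 4, 1]

3 piles, so the longest decreasing subsequence has length 3.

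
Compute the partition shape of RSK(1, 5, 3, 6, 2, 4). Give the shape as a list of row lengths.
[3, 2, 1]

Row-insert each entry into an empty tableau.

After inserting 1: P = [[1]].
After inserting 5: P = [[1, 5]].
After inserting 3: P = [[1, 3], [5]].
After inserting 6: P = [[1, 3, 6], [5]].
After inserting 2: P = [[1, 2, 6], [3], [5]].
After inserting 4: P = [[1, 2, 4], [3, 6], [5]].

The final insertion tableau P = [[1, 2, 4], [3, 6], [5]] has shape [3, 2, 1].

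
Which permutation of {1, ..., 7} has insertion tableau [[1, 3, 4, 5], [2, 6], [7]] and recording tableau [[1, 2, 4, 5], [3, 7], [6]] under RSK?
2 7 3 4 6 1 5

Reverse RSK: for i = n, n-1, ..., 1, locate i in Q, remove the corresponding corner cell from P, and reverse-bump its entry up through P; the value ejected from row 1 is w(i).

So w = 2 7 3 4 6 1 5.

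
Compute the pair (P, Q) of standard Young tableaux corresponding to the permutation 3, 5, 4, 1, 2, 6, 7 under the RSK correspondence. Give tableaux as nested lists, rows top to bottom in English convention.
P = [[1, 2, 6, 7], [3, 4], [5]], Q = [[1, 2, 6, 7], [3, 5], [4]]

Insert each entry of the permutation into P by Schensted row insertion, recording in Q the position of each new cell.

Insert 3: appended to row 1. P = [[3]].
Insert 5: appended to row 1. P = [[3, 5]].
Insert 4: 4 bumps 5 from row 1; 5 starts row 2. P = [[3, 4], [5]].
Insert 1: 1 bumps 3 from row 1; 3 bumps 5 from row 2; 5 starts row 3. P = [[1, 4], [3], [5]].
Insert 2: 2 bumps 4 from row 1; 4 appends to row 2. P = [[1, 2], [3, 4], [5]].
Insert 6: appended to row 1. P = [[1, 2, 6], [3, 4], [5]].
Insert 7: appended to row 1. P = [[1, 2, 6, 7], [3, 4], [5]].

So P = [[1, 2, 6, 7], [3, 4], [5]], Q = [[1, 2, 6, 7], [3, 5], [4]].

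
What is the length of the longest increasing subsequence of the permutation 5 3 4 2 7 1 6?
3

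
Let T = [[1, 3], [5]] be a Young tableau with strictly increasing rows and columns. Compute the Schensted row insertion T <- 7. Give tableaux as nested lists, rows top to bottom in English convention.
[[1, 3, 7], [5]]

7 is larger than every entry of row 1, so it is appended to row 1. The new tableau is [[1, 3, 7], [5]].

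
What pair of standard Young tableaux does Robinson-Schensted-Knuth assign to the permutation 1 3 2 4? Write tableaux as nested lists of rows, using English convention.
P = [[1, 2, 4], [3]], Q = [[1, 2, 4], [3]]

Insert each entry of the permutation into P by Schensted row insertion, recording in Q the position of each new cell.

Insert 1: appended to row 1. P = [[1]].
Insert 3: appended to row 1. P = [[1, 3]].
Insert 2: 2 bumps 3 from row 1; 3 starts row 2. P = [[1, 2], [3]].
Insert 4: appended to row 1. P = [[1, 2, 4], [3]].

So P = [[1, 2, 4], [3]], Q = [[1, 2, 4], [3]].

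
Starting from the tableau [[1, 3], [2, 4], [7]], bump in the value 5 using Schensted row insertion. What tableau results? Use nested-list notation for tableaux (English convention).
5 is larger than every entry of row 1, so it is appended to row 1. The new tableau is [[1, 3, 5], [2, 4], [7]].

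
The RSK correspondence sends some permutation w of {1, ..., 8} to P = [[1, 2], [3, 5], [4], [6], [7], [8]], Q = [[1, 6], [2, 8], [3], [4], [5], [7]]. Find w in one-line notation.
Reverse the RSK construction: for i from n down to 1, find the cell of Q containing i, remove the entry at that cell from P, and reverse-bump it up through P; the value ejected from row 1 is w(i).

Step i=8: Q has 8 at row 2, column 2; remove 5 from row 2 of P and reverse-bump: 5 enters row 1 and ejects 2. So w(8) = 2. P is now [[1, 5], [3], [4], [6], [7], [8]].
Step i=7: Q has 7 at row 6, column 1; remove 8 from row 6 of P and reverse-bump: 8 enters row 5 and ejects 7; 7 enters row 4 and ejects 6; 6 enters row 3 and ejects 4; 4 enters row 2 and ejects 3; 3 enters row 1 and ejects 1. So w(7) = 1. P is now [[3, 5], [4], [6], [7], [8]].
Step i=6: Q has 6 at row 1, column 2; remove that cell from P, ejecting 5. So w(6) = 5. P is now [[3], [4], [6], [7], [8]].
Step i=5: Q has 5 at row 5, column 1; remove 8 from row 5 of P and reverse-bump: 8 enters row 4 and ejects 7; 7 enters row 3 and ejects 6; 6 enters row 2 and ejects 4; 4 enters row 1 and ejects 3. So w(5) = 3. P is now [[4], [6], [7], [8]].
Step i=4: Q has 4 at row 4, column 1; remove 8 from row 4 of P and reverse-bump: 8 enters row 3 and ejects 7; 7 enters row 2 and ejects 6; 6 enters row 1 and ejects 4. So w(4) = 4. P is now [[6], [7], [8]].
Step i=3: Q has 3 at row 3, column 1; remove 8 from row 3 of P and reverse-bump: 8 enters row 2 and ejects 7; 7 enters row 1 and ejects 6. So w(3) = 6. P is now [[7], [8]].
Step i=2: Q has 2 at row 2, column 1; remove 8 from row 2 of P and reverse-bump: 8 enters row 1 and ejects 7. So w(2) = 7. P is now [[8]].
Step i=1: Q has 1 at row 1, column 1; remove that cell from P, ejecting 8. So w(1) = 8. P is now [].

So w = 8 7 6 4 3 5 1 2.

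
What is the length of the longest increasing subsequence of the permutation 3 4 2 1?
2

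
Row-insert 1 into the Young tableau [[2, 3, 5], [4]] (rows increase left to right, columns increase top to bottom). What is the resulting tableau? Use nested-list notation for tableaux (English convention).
In row 1, 1 replaces 2 (the leftmost entry greater than 1); 2 is bumped to row 2. In row 2, 2 replaces 4 (the leftmost entry greater than 2); 4 is bumped to row 3. 4 starts a new row 3. The new tableau is [[1, 3, 5], [2], [4]].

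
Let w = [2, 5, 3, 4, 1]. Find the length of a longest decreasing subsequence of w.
3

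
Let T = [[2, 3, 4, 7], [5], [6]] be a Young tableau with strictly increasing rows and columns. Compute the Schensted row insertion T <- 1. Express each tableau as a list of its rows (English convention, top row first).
In row 1, 1 replaces 2 (the leftmost entry greater than 1); 2 is bumped to row 2. In row 2, 2 replaces 5 (the leftmost entry greater than 2); 5 is bumped to row 3. In row 3, 5 replaces 6 (the leftmost entry greater than 5); 6 is bumped to row 4. 6 starts a new row 4. The new tableau is [[1, 3, 4, 7], [2], [5], [6]].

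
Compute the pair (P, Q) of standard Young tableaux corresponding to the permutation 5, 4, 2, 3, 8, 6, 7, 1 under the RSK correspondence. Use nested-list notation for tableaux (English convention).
P = [[1, 3, 6, 7], [2, 8], [4], [5]], Q = [[1, 4, 5, 7], [2, 6], [3], [8]]

Insert each entry of the permutation into P by Schensted row insertion, recording in Q the position of each new cell.

Insert 5: appended to row 1. P = [[5]], Q = [[1]].
Insert 4: 4 bumps 5 from row 1; 5 starts row 2. P = [[4], [5]], Q = [[1], [2]].
Insert 2: 2 bumps 4 from row 1; 4 bumps 5 from row 2; 5 starts row 3. P = [[2], [4], [5]], Q = [[1], [2], [3]].
Insert 3: appended to row 1. P = [[2, 3], [4], [5]], Q = [[1, 4], [2], [3]].
Insert 8: appended to row 1. P = [[2, 3, 8], [4], [5]], Q = [[1, 4, 5], [2], [3]].
Insert 6: 6 bumps 8 from row 1; 8 appends to row 2. P = [[2, 3, 6], [4, 8], [5]], Q = [[1, 4, 5], [2, 6], [3]].
Insert 7: appended to row 1. P = [[2, 3, 6, 7], [4, 8], [5]], Q = [[1, 4, 5, 7], [2, 6], [3]].
Insert 1: 1 bumps 2 from row 1; 2 bumps 4 from row 2; 4 bumps 5 from row 3; 5 starts row 4. P = [[1, 3, 6, 7], [2, 8], [4], [5]], Q = [[1, 4, 5, 7], [2, 6], [3], [8]].

So P = [[1, 3, 6, 7], [2, 8], [4], [5]], Q = [[1, 4, 5, 7], [2, 6], [3], [8]].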